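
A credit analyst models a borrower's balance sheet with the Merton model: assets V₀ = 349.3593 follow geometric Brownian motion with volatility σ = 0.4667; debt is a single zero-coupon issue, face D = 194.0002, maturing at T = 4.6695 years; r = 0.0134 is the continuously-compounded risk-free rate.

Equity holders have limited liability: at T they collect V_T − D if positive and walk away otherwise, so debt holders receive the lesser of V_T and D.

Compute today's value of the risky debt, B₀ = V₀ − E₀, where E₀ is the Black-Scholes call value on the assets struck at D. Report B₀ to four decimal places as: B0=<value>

d₁ = [ln(V₀/D) + (r + σ²/2)T] / (σ√T)
   = [ln(349.3593/194.0002) + (0.0134 + 0.5·0.4667²)·4.6695] / (0.4667·√4.6695)
   = [0.588242 + 0.571101] / 1.008493 = 1.149579
d₂ = d₁ − σ√T = 1.149579 − 1.008493 = 0.141085
N(d₁) = 0.874841,  N(d₂) = 0.556099,  e^(−rT) = 0.939346
E₀ = V₀·N(d₁) − D·e^(−rT)·N(d₂)
   = 349.3593·0.874841 − 194.0002·0.939346·0.556099 = 204.294205
B₀ = V₀ − E₀ = 349.3593 − 204.294205 = 145.065095

B0=145.0651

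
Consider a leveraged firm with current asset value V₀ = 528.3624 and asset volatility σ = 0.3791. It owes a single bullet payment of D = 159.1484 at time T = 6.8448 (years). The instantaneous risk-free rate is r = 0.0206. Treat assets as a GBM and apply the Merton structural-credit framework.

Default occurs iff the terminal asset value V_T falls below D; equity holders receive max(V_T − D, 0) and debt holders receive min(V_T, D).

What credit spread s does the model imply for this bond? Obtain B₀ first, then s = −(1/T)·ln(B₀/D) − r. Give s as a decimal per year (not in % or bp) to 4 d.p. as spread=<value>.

d₁ = [ln(V₀/D) + (r + σ²/2)T] / (σ√T)
   = [ln(528.3624/159.1484) + (0.0206 + 0.5·0.3791²)·6.8448] / (0.3791·√6.8448)
   = [1.199945 + 0.632859] / 0.991823 = 1.847915
d₂ = d₁ − σ√T = 1.847915 − 0.991823 = 0.856092
N(d₁) = 0.967693,  N(d₂) = 0.804027,  e^(−rT) = 0.868487
E₀ = V₀·N(d₁) − D·e^(−rT)·N(d₂)
   = 528.3624·0.967693 − 159.1484·0.868487·0.804027 = 400.161254
B₀ = V₀ − E₀ = 528.3624 − 400.161254 = 128.201146
spread = −(1/T)·ln(B₀/D) − r = −(1/6.8448)·ln(128.201146/159.1484) − 0.0206 = 0.01099137

spread=0.0110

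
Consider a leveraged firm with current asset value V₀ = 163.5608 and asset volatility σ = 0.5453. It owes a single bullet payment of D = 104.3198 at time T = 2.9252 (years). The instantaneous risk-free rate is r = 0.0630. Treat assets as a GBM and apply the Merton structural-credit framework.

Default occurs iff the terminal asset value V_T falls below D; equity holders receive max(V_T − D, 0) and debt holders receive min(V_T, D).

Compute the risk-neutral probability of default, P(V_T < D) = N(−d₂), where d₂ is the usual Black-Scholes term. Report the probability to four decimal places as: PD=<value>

d₁ = [ln(V₀/D) + (r + σ²/2)T] / (σ√T)
   = [ln(163.5608/104.3198) + (0.0630 + 0.5·0.5453²)·2.9252] / (0.5453·√2.9252)
   = [0.449724 + 0.619195] / 0.932638 = 1.146123
d₂ = d₁ − σ√T = 1.146123 − 0.932638 = 0.213485
risk-neutral PD = N(−d₂) = N(-0.213485) = 0.415474

PD=0.4155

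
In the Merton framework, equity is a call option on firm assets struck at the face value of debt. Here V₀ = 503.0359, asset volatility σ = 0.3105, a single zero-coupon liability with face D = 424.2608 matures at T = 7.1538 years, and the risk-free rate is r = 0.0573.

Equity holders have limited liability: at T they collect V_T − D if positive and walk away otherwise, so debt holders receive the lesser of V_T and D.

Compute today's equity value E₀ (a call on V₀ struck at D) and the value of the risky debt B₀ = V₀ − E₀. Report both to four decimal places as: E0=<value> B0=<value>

E0=264.0929 B0=238.9430

d₁ = [ln(V₀/D) + (r + σ²/2)T] / (σ√T)
   = [ln(503.0359/424.2608) + (0.0573 + 0.5·0.3105²)·7.1538] / (0.3105·√7.1538)
   = [0.170313 + 0.754763] / 0.830482 = 1.113903
d₂ = d₁ − σ√T = 1.113903 − 0.830482 = 0.283421
N(d₁) = 0.867340,  N(d₂) = 0.611573,  e^(−rT) = 0.663708
E₀ = V₀·N(d₁) − D·e^(−rT)·N(d₂)
   = 503.0359·0.867340 − 424.2608·0.663708·0.611573 = 264.092928
B₀ = V₀ − E₀ = 503.0359 − 264.092928 = 238.942972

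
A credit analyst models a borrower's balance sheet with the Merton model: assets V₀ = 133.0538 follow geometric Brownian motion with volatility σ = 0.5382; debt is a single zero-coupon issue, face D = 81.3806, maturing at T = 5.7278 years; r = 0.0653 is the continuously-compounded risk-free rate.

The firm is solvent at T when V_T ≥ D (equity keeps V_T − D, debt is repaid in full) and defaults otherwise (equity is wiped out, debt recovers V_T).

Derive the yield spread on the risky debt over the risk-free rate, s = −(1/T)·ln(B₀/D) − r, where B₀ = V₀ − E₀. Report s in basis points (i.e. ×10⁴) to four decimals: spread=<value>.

d₁ = [ln(V₀/D) + (r + σ²/2)T] / (σ√T)
   = [ln(133.0538/81.3806) + (0.0653 + 0.5·0.5382²)·5.7278] / (0.5382·√5.7278)
   = [0.491617 + 1.203580] / 1.288065 = 1.316081
d₂ = d₁ − σ√T = 1.316081 − 1.288065 = 0.028016
N(d₁) = 0.905927,  N(d₂) = 0.511175,  e^(−rT) = 0.687959
E₀ = V₀·N(d₁) − D·e^(−rT)·N(d₂)
   = 133.0538·0.905927 − 81.3806·0.687959·0.511175 = 91.918018
B₀ = V₀ − E₀ = 133.0538 − 91.918018 = 41.135782
spread = −(1/T)·ln(B₀/D) − r = −(1/5.7278)·ln(41.135782/81.3806) − 0.0653 = 0.05381354
in basis points: 0.05381354 × 10⁴ = 538.1354 bp

spread=538.1354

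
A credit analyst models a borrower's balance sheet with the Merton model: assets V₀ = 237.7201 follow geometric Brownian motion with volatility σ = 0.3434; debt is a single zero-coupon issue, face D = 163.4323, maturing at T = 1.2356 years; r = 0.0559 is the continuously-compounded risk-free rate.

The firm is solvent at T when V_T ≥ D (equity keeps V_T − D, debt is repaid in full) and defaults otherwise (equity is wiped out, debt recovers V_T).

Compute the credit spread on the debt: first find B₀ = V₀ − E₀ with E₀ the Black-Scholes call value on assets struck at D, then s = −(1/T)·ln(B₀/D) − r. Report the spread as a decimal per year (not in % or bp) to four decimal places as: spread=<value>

d₁ = [ln(V₀/D) + (r + σ²/2)T] / (σ√T)
   = [ln(237.7201/163.4323) + (0.0559 + 0.5·0.3434²)·1.2356] / (0.3434·√1.2356)
   = [0.374695 + 0.141923] / 0.381715 = 1.353414
d₂ = d₁ − σ√T = 1.353414 − 0.381715 = 0.971699
N(d₁) = 0.912038,  N(d₂) = 0.834400,  e^(−rT) = 0.933261
E₀ = V₀·N(d₁) − D·e^(−rT)·N(d₂)
   = 237.7201·0.912038 − 163.4323·0.933261·0.834400 = 89.542964
B₀ = V₀ − E₀ = 237.7201 − 89.542964 = 148.177136
spread = −(1/T)·ln(B₀/D) − r = −(1/1.2356)·ln(148.177136/163.4323) − 0.0559 = 0.02340593

spread=0.0234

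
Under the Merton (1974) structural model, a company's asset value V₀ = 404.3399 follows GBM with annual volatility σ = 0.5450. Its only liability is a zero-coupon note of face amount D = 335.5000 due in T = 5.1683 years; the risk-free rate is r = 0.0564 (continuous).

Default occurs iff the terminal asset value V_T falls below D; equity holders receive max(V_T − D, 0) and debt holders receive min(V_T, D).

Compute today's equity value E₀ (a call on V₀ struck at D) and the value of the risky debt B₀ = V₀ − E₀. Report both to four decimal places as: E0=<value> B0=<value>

E0=238.5316 B0=165.8083

d₁ = [ln(V₀/D) + (r + σ²/2)T] / (σ√T)
   = [ln(404.3399/335.5000) + (0.0564 + 0.5·0.5450²)·5.1683] / (0.5450·√5.1683)
   = [0.186634 + 1.059049] / 1.238997 = 1.005396
d₂ = d₁ − σ√T = 1.005396 − 1.238997 = -0.233601
N(d₁) = 0.842647,  N(d₂) = 0.407647,  e^(−rT) = 0.747148
E₀ = V₀·N(d₁) − D·e^(−rT)·N(d₂)
   = 404.3399·0.842647 − 335.5000·0.747148·0.407647 = 238.531590
B₀ = V₀ − E₀ = 404.3399 − 238.531590 = 165.808310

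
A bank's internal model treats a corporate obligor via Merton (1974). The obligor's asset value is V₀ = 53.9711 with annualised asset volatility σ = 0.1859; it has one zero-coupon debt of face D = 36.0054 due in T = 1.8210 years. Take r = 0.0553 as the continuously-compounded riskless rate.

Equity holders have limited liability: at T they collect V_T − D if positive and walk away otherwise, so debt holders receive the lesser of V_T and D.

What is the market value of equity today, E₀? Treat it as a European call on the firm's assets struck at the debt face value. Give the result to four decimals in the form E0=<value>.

E0=21.5001

d₁ = [ln(V₀/D) + (r + σ²/2)T] / (σ√T)
   = [ln(53.9711/36.0054) + (0.0553 + 0.5·0.1859²)·1.8210] / (0.1859·√1.8210)
   = [0.404780 + 0.132167] / 0.250862 = 2.140410
d₂ = d₁ − σ√T = 2.140410 − 0.250862 = 1.889548
N(d₁) = 0.983839,  N(d₂) = 0.970591,  e^(−rT) = 0.904203
E₀ = V₀·N(d₁) − D·e^(−rT)·N(d₂)
   = 53.9711·0.983839 − 36.0054·0.904203·0.970591 = 21.500141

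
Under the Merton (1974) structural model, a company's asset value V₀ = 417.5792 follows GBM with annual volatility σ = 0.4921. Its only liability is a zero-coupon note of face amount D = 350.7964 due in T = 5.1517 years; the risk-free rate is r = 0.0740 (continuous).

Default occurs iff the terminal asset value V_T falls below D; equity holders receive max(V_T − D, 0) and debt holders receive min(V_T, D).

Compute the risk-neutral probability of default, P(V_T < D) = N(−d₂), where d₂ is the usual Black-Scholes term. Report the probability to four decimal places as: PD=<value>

d₁ = [ln(V₀/D) + (r + σ²/2)T] / (σ√T)
   = [ln(417.5792/350.7964) + (0.0740 + 0.5·0.4921²)·5.1517] / (0.4921·√5.1517)
   = [0.174268 + 1.005000] / 1.116937 = 1.055805
d₂ = d₁ − σ√T = 1.055805 − 1.116937 = -0.061131
risk-neutral PD = N(−d₂) = N(0.061131) = 0.524373

PD=0.5244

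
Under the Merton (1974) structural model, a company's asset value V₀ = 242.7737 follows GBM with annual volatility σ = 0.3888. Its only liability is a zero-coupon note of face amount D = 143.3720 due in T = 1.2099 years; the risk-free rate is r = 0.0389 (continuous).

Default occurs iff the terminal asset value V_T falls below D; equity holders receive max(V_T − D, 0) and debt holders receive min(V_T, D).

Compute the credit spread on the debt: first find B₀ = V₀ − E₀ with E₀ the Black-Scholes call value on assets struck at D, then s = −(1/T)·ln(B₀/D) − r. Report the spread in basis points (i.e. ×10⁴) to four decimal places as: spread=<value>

spread=195.3044

d₁ = [ln(V₀/D) + (r + σ²/2)T] / (σ√T)
   = [ln(242.7737/143.3720) + (0.0389 + 0.5·0.3888²)·1.2099] / (0.3888·√1.2099)
   = [0.526687 + 0.138513] / 0.427662 = 1.555432
d₂ = d₁ − σ√T = 1.555432 − 0.427662 = 1.127770
N(d₁) = 0.940078,  N(d₂) = 0.870291,  e^(−rT) = 0.954025
E₀ = V₀·N(d₁) − D·e^(−rT)·N(d₂)
   = 242.7737·0.940078 − 143.3720·0.954025·0.870291 = 109.187406
B₀ = V₀ − E₀ = 242.7737 − 109.187406 = 133.586294
spread = −(1/T)·ln(B₀/D) − r = −(1/1.2099)·ln(133.586294/143.3720) − 0.0389 = 0.01953044
in basis points: 0.01953044 × 10⁴ = 195.3044 bp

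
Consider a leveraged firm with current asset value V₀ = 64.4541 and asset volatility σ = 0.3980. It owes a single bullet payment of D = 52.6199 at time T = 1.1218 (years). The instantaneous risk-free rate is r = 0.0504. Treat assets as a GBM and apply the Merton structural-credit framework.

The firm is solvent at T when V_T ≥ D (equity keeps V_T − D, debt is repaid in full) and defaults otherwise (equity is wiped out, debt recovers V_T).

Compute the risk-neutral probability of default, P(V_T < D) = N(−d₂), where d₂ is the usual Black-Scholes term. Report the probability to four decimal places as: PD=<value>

d₁ = [ln(V₀/D) + (r + σ²/2)T] / (σ√T)
   = [ln(64.4541/52.6199) + (0.0504 + 0.5·0.3980²)·1.1218] / (0.3980·√1.1218)
   = [0.202859 + 0.145388] / 0.421542 = 0.826125
d₂ = d₁ − σ√T = 0.826125 − 0.421542 = 0.404583
risk-neutral PD = N(−d₂) = N(-0.404583) = 0.342892

PD=0.3429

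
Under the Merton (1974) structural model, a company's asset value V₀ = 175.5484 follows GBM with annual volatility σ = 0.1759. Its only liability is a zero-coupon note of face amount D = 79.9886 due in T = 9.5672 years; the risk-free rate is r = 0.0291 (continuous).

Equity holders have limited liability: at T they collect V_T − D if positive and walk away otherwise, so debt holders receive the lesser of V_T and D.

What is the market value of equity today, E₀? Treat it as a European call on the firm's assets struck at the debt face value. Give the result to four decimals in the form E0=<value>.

d₁ = [ln(V₀/D) + (r + σ²/2)T] / (σ√T)
   = [ln(175.5484/79.9886) + (0.0291 + 0.5·0.1759²)·9.5672] / (0.1759·√9.5672)
   = [0.786031 + 0.426414] / 0.544074 = 2.228454
d₂ = d₁ − σ√T = 2.228454 − 0.544074 = 1.684380
N(d₁) = 0.987075,  N(d₂) = 0.953946,  e^(−rT) = 0.756990
E₀ = V₀·N(d₁) − D·e^(−rT)·N(d₂)
   = 175.5484·0.987075 − 79.9886·0.756990·0.953946 = 115.517466

E0=115.5175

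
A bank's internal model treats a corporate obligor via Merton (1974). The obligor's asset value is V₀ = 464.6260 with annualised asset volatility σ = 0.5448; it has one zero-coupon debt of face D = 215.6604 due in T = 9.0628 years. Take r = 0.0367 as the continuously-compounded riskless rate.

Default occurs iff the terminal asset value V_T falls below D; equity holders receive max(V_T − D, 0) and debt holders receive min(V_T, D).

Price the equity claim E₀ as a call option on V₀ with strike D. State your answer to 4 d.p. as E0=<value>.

d₁ = [ln(V₀/D) + (r + σ²/2)T] / (σ√T)
   = [ln(464.6260/215.6604) + (0.0367 + 0.5·0.5448²)·9.0628] / (0.5448·√9.0628)
   = [0.767528 + 1.677556] / 1.640092 = 1.490821
d₂ = d₁ − σ√T = 1.490821 − 1.640092 = -0.149271
N(d₁) = 0.931996,  N(d₂) = 0.440670,  e^(−rT) = 0.717054
E₀ = V₀·N(d₁) − D·e^(−rT)·N(d₂)
   = 464.6260·0.931996 − 215.6604·0.717054·0.440670 = 364.884261

E0=364.8843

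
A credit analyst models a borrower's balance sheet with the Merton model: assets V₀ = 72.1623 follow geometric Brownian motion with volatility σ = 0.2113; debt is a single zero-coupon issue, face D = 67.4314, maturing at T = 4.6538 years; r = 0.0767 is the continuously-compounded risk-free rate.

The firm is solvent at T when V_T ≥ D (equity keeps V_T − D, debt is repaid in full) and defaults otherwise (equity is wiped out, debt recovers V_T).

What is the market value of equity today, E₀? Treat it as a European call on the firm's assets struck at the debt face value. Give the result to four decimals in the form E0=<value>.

E0=27.4521

d₁ = [ln(V₀/D) + (r + σ²/2)T] / (σ√T)
   = [ln(72.1623/67.4314) + (0.0767 + 0.5·0.2113²)·4.6538] / (0.2113·√4.6538)
   = [0.067807 + 0.460837] / 0.455830 = 1.159738
d₂ = d₁ − σ√T = 1.159738 − 0.455830 = 0.703908
N(d₁) = 0.876922,  N(d₂) = 0.759255,  e^(−rT) = 0.699810
E₀ = V₀·N(d₁) − D·e^(−rT)·N(d₂)
   = 72.1623·0.876922 − 67.4314·0.699810·0.759255 = 27.452125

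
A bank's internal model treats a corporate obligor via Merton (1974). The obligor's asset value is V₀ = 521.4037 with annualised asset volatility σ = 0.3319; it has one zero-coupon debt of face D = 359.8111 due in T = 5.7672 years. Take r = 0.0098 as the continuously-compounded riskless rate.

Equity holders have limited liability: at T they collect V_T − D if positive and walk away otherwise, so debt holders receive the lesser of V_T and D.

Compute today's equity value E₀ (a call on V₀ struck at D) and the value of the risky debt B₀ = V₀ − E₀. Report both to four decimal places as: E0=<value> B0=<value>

E0=241.5402 B0=279.8635

d₁ = [ln(V₀/D) + (r + σ²/2)T] / (σ√T)
   = [ln(521.4037/359.8111) + (0.0098 + 0.5·0.3319²)·5.7672] / (0.3319·√5.7672)
   = [0.370945 + 0.374169] / 0.797058 = 0.934831
d₂ = d₁ − σ√T = 0.934831 − 0.797058 = 0.137774
N(d₁) = 0.825062,  N(d₂) = 0.554790,  e^(−rT) = 0.945049
E₀ = V₀·N(d₁) − D·e^(−rT)·N(d₂)
   = 521.4037·0.825062 − 359.8111·0.945049·0.554790 = 241.540172
B₀ = V₀ − E₀ = 521.4037 − 241.540172 = 279.863528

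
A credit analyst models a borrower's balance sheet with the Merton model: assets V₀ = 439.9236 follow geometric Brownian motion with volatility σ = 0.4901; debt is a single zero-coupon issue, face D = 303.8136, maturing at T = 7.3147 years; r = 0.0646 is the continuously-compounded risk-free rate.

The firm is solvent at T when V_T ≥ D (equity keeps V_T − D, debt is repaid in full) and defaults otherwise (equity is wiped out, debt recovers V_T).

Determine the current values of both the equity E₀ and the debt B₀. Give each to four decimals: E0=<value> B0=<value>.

E0=304.5640 B0=135.3596

d₁ = [ln(V₀/D) + (r + σ²/2)T] / (σ√T)
   = [ln(439.9236/303.8136) + (0.0646 + 0.5·0.4901²)·7.3147] / (0.4901·√7.3147)
   = [0.370187 + 1.351018] / 1.325510 = 1.298523
d₂ = d₁ − σ√T = 1.298523 − 1.325510 = -0.026987
N(d₁) = 0.902946,  N(d₂) = 0.489235,  e^(−rT) = 0.623423
E₀ = V₀·N(d₁) − D·e^(−rT)·N(d₂)
   = 439.9236·0.902946 − 303.8136·0.623423·0.489235 = 304.564014
B₀ = V₀ − E₀ = 439.9236 − 304.564014 = 135.359586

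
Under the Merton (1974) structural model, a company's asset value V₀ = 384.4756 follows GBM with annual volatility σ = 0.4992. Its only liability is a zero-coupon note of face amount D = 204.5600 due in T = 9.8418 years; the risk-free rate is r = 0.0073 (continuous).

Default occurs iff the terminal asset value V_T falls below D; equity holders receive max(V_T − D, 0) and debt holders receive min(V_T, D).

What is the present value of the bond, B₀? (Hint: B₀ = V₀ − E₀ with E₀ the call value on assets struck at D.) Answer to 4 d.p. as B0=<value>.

d₁ = [ln(V₀/D) + (r + σ²/2)T] / (σ√T)
   = [ln(384.4756/204.5600) + (0.0073 + 0.5·0.4992²)·9.8418] / (0.4992·√9.8418)
   = [0.631019 + 1.298137] / 1.566072 = 1.231843
d₂ = d₁ − σ√T = 1.231843 − 1.566072 = -0.334229
N(d₁) = 0.890996,  N(d₂) = 0.369103,  e^(−rT) = 0.930675
E₀ = V₀·N(d₁) − D·e^(−rT)·N(d₂)
   = 384.4756·0.890996 − 204.5600·0.930675·0.369103 = 272.296815
B₀ = V₀ − E₀ = 384.4756 − 272.296815 = 112.178785

B0=112.1788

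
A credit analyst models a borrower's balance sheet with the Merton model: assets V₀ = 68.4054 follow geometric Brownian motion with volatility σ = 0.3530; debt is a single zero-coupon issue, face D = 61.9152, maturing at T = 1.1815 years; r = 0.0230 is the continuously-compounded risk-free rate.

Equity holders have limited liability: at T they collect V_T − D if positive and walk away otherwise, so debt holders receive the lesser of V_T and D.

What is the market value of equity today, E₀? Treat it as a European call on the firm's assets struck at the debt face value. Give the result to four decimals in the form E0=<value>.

E0=14.3850

d₁ = [ln(V₀/D) + (r + σ²/2)T] / (σ√T)
   = [ln(68.4054/61.9152) + (0.0230 + 0.5·0.3530²)·1.1815] / (0.3530·√1.1815)
   = [0.099686 + 0.100787] / 0.383700 = 0.522474
d₂ = d₁ − σ√T = 0.522474 − 0.383700 = 0.138775
N(d₁) = 0.699330,  N(d₂) = 0.555186,  e^(−rT) = 0.973191
E₀ = V₀·N(d₁) − D·e^(−rT)·N(d₂)
   = 68.4054·0.699330 − 61.9152·0.973191·0.555186 = 14.385033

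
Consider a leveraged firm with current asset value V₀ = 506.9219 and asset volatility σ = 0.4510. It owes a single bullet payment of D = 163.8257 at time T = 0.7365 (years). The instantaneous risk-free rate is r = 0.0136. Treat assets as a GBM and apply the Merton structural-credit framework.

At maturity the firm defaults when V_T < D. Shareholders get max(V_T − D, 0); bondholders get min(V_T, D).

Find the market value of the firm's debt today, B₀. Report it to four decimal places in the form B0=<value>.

B0=162.1422

d₁ = [ln(V₀/D) + (r + σ²/2)T] / (σ√T)
   = [ln(506.9219/163.8257) + (0.0136 + 0.5·0.4510²)·0.7365] / (0.4510·√0.7365)
   = [1.129554 + 0.084919] / 0.387046 = 3.137797
d₂ = d₁ − σ√T = 3.137797 − 0.387046 = 2.750751
N(d₁) = 0.999149,  N(d₂) = 0.997027,  e^(−rT) = 0.990034
E₀ = V₀·N(d₁) − D·e^(−rT)·N(d₂)
   = 506.9219·0.999149 − 163.8257·0.990034·0.997027 = 344.779695
B₀ = V₀ − E₀ = 506.9219 − 344.779695 = 162.142205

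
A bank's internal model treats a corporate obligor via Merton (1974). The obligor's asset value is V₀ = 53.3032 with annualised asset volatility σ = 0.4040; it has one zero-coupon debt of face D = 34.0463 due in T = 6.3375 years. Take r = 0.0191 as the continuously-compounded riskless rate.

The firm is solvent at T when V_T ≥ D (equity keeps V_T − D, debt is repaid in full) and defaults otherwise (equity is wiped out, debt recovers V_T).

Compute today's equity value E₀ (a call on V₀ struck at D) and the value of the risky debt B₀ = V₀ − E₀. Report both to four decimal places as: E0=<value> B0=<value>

E0=29.9983 B0=23.3049

d₁ = [ln(V₀/D) + (r + σ²/2)T] / (σ√T)
   = [ln(53.3032/34.0463) + (0.0191 + 0.5·0.4040²)·6.3375] / (0.4040·√6.3375)
   = [0.448275 + 0.638237] / 1.017045 = 1.068302
d₂ = d₁ − σ√T = 1.068302 − 1.017045 = 0.051257
N(d₁) = 0.857308,  N(d₂) = 0.520440,  e^(−rT) = 0.885993
E₀ = V₀·N(d₁) − D·e^(−rT)·N(d₂)
   = 53.3032·0.857308 − 34.0463·0.885993·0.520440 = 29.998308
B₀ = V₀ − E₀ = 53.3032 − 29.998308 = 23.304892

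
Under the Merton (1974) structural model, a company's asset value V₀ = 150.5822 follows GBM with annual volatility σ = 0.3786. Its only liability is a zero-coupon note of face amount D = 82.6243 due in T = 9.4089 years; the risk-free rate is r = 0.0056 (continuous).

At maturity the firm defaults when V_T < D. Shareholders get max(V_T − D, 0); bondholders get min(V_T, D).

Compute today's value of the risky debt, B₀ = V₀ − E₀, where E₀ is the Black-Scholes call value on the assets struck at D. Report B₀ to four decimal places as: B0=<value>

d₁ = [ln(V₀/D) + (r + σ²/2)T] / (σ√T)
   = [ln(150.5822/82.6243) + (0.0056 + 0.5·0.3786²)·9.4089] / (0.3786·√9.4089)
   = [0.600205 + 0.727016] / 1.161315 = 1.142861
d₂ = d₁ − σ√T = 1.142861 − 1.161315 = -0.018454
N(d₁) = 0.873452,  N(d₂) = 0.492638,  e^(−rT) = 0.948674
E₀ = V₀·N(d₁) − D·e^(−rT)·N(d₂)
   = 150.5822·0.873452 − 82.6243·0.948674·0.492638 = 92.911563
B₀ = V₀ − E₀ = 150.5822 − 92.911563 = 57.670637

B0=57.6706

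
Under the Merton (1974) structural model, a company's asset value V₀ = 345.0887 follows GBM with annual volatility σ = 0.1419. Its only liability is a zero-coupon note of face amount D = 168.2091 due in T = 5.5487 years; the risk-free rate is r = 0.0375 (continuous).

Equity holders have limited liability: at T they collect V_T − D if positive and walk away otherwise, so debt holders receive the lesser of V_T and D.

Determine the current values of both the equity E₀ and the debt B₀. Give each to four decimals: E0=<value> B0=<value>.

E0=208.5384 B0=136.5503

d₁ = [ln(V₀/D) + (r + σ²/2)T] / (σ√T)
   = [ln(345.0887/168.2091) + (0.0375 + 0.5·0.1419²)·5.5487] / (0.1419·√5.5487)
   = [0.718594 + 0.263939] / 0.334255 = 2.939471
d₂ = d₁ − σ√T = 2.939471 − 0.334255 = 2.605216
N(d₁) = 0.998356,  N(d₂) = 0.995409,  e^(−rT) = 0.812145
E₀ = V₀·N(d₁) − D·e^(−rT)·N(d₂)
   = 345.0887·0.998356 − 168.2091·0.812145·0.995409 = 208.538376
B₀ = V₀ − E₀ = 345.0887 − 208.538376 = 136.550324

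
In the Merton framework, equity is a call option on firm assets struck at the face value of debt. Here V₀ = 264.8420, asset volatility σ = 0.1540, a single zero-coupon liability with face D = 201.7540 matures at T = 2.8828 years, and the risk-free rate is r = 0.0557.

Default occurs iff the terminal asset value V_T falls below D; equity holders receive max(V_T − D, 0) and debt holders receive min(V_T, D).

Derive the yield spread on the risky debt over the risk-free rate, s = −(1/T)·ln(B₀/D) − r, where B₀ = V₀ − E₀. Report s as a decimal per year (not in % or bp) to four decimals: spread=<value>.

d₁ = [ln(V₀/D) + (r + σ²/2)T] / (σ√T)
   = [ln(264.8420/201.7540) + (0.0557 + 0.5·0.1540²)·2.8828] / (0.1540·√2.8828)
   = [0.272084 + 0.194756] / 0.261474 = 1.785421
d₂ = d₁ − σ√T = 1.785421 − 0.261474 = 1.523947
N(d₁) = 0.962903,  N(d₂) = 0.936239,  e^(−rT) = 0.851657
E₀ = V₀·N(d₁) − D·e^(−rT)·N(d₂)
   = 264.8420·0.962903 − 201.7540·0.851657·0.936239 = 94.147899
B₀ = V₀ − E₀ = 264.8420 − 94.147899 = 170.694101
spread = −(1/T)·ln(B₀/D) − r = −(1/2.8828)·ln(170.694101/201.7540) − 0.0557 = 0.00229086

spread=0.0023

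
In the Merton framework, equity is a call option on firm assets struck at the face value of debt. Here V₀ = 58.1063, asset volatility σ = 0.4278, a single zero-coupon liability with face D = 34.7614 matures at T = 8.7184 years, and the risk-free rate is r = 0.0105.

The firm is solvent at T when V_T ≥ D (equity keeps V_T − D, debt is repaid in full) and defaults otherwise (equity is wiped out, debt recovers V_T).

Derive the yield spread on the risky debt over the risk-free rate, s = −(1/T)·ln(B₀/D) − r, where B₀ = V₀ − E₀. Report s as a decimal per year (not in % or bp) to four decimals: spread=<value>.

spread=0.0436

d₁ = [ln(V₀/D) + (r + σ²/2)T] / (σ√T)
   = [ln(58.1063/34.7614) + (0.0105 + 0.5·0.4278²)·8.7184] / (0.4278·√8.7184)
   = [0.513767 + 0.889333] / 1.263162 = 1.110783
d₂ = d₁ − σ√T = 1.110783 − 1.263162 = -0.152379
N(d₁) = 0.866669,  N(d₂) = 0.439444,  e^(−rT) = 0.912522
E₀ = V₀·N(d₁) − D·e^(−rT)·N(d₂)
   = 58.1063·0.866669 − 34.7614·0.912522·0.439444 = 36.419540
B₀ = V₀ − E₀ = 58.1063 − 36.419540 = 21.686760
spread = −(1/T)·ln(B₀/D) − r = −(1/8.7184)·ln(21.686760/34.7614) − 0.0105 = 0.04361608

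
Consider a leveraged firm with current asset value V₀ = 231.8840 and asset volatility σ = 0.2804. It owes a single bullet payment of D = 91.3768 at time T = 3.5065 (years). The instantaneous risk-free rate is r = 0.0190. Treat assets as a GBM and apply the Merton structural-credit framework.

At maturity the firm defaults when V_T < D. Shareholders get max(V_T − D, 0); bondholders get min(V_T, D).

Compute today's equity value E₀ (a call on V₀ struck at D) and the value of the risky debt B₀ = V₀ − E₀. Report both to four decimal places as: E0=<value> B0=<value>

d₁ = [ln(V₀/D) + (r + σ²/2)T] / (σ√T)
   = [ln(231.8840/91.3768) + (0.0190 + 0.5·0.2804²)·3.5065] / (0.2804·√3.5065)
   = [0.931246 + 0.204471] / 0.525067 = 2.162993
d₂ = d₁ − σ√T = 2.162993 − 0.525067 = 1.637926
N(d₁) = 0.984729,  N(d₂) = 0.949281,  e^(−rT) = 0.935547
E₀ = V₀·N(d₁) − D·e^(−rT)·N(d₂)
   = 231.8840·0.984729 − 91.3768·0.935547·0.949281 = 147.191404
B₀ = V₀ − E₀ = 231.8840 − 147.191404 = 84.692596

E0=147.1914 B0=84.6926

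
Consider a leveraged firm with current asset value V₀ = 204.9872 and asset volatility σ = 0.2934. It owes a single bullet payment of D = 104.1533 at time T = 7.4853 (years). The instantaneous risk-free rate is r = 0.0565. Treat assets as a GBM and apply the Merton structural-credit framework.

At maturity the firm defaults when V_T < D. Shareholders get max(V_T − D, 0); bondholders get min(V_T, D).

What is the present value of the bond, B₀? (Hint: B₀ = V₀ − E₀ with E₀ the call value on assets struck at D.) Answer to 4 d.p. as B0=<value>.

d₁ = [ln(V₀/D) + (r + σ²/2)T] / (σ√T)
   = [ln(204.9872/104.1533) + (0.0565 + 0.5·0.2934²)·7.4853] / (0.2934·√7.4853)
   = [0.677084 + 0.745100] / 0.802721 = 1.771703
d₂ = d₁ − σ√T = 1.771703 − 0.802721 = 0.968982
N(d₁) = 0.961778,  N(d₂) = 0.833723,  e^(−rT) = 0.655131
E₀ = V₀·N(d₁) − D·e^(−rT)·N(d₂)
   = 204.9872·0.961778 − 104.1533·0.655131·0.833723 = 140.263865
B₀ = V₀ − E₀ = 204.9872 − 140.263865 = 64.723335

B0=64.7233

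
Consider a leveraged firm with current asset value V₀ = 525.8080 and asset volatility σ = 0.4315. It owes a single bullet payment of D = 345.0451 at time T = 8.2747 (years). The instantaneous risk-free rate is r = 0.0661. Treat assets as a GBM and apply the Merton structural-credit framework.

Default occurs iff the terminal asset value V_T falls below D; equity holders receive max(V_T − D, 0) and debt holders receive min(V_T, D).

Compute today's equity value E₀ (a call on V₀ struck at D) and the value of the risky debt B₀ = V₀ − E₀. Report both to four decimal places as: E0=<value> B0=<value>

E0=370.9116 B0=154.8964

d₁ = [ln(V₀/D) + (r + σ²/2)T] / (σ√T)
   = [ln(525.8080/345.0451) + (0.0661 + 0.5·0.4315²)·8.2747] / (0.4315·√8.2747)
   = [0.421261 + 1.317300] / 1.241243 = 1.400661
d₂ = d₁ − σ√T = 1.400661 − 1.241243 = 0.159418
N(d₁) = 0.919342,  N(d₂) = 0.563330,  e^(−rT) = 0.578708
E₀ = V₀·N(d₁) − D·e^(−rT)·N(d₂)
   = 525.8080·0.919342 − 345.0451·0.578708·0.563330 = 370.911610
B₀ = V₀ − E₀ = 525.8080 − 370.911610 = 154.896390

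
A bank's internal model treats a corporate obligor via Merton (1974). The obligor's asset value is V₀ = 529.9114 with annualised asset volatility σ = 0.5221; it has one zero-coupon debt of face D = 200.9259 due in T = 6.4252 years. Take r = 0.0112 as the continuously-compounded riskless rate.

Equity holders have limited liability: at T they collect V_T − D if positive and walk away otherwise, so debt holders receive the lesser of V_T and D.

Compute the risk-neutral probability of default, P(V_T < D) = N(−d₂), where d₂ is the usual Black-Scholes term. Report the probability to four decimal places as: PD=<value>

PD=0.4501

d₁ = [ln(V₀/D) + (r + σ²/2)T] / (σ√T)
   = [ln(529.9114/200.9259) + (0.0112 + 0.5·0.5221²)·6.4252] / (0.5221·√6.4252)
   = [0.969774 + 0.947680] / 1.323418 = 1.448865
d₂ = d₁ − σ√T = 1.448865 − 1.323418 = 0.125447
risk-neutral PD = N(−d₂) = N(-0.125447) = 0.450085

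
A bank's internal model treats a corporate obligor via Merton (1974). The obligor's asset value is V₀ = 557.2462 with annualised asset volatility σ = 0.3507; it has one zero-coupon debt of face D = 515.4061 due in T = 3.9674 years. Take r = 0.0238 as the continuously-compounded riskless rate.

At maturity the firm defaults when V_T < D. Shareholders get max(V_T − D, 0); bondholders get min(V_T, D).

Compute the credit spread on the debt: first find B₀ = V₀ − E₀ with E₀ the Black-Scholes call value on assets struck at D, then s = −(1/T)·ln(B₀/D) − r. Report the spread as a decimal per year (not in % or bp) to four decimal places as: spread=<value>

d₁ = [ln(V₀/D) + (r + σ²/2)T] / (σ√T)
   = [ln(557.2462/515.4061) + (0.0238 + 0.5·0.3507²)·3.9674] / (0.3507·√3.9674)
   = [0.078052 + 0.338400] / 0.698536 = 0.596179
d₂ = d₁ − σ√T = 0.596179 − 0.698536 = -0.102357
N(d₁) = 0.724472,  N(d₂) = 0.459237,  e^(−rT) = 0.909897
E₀ = V₀·N(d₁) − D·e^(−rT)·N(d₂)
   = 557.2462·0.724472 − 515.4061·0.909897·0.459237 = 188.342818
B₀ = V₀ − E₀ = 557.2462 − 188.342818 = 368.903382
spread = −(1/T)·ln(B₀/D) − r = −(1/3.9674)·ln(368.903382/515.4061) − 0.0238 = 0.06049207

spread=0.0605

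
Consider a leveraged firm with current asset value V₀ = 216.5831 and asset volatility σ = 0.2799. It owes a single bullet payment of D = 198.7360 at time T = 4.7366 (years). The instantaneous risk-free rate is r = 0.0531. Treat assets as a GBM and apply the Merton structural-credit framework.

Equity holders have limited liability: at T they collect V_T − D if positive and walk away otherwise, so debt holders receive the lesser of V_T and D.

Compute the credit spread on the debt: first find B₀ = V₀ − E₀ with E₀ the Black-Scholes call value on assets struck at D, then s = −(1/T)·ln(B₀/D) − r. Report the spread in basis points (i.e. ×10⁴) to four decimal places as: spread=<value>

d₁ = [ln(V₀/D) + (r + σ²/2)T] / (σ√T)
   = [ln(216.5831/198.7360) + (0.0531 + 0.5·0.2799²)·4.7366] / (0.2799·√4.7366)
   = [0.085997 + 0.437056] / 0.609167 = 0.858636
d₂ = d₁ − σ√T = 0.858636 − 0.609167 = 0.249469
N(d₁) = 0.804729,  N(d₂) = 0.598501,  e^(−rT) = 0.777623
E₀ = V₀·N(d₁) − D·e^(−rT)·N(d₂)
   = 216.5831·0.804729 − 198.7360·0.777623·0.598501 = 81.797410
B₀ = V₀ − E₀ = 216.5831 − 81.797410 = 134.785690
spread = −(1/T)·ln(B₀/D) − r = −(1/4.7366)·ln(134.785690/198.7360) − 0.0531 = 0.02887679
in basis points: 0.02887679 × 10⁴ = 288.7679 bp

spread=288.7679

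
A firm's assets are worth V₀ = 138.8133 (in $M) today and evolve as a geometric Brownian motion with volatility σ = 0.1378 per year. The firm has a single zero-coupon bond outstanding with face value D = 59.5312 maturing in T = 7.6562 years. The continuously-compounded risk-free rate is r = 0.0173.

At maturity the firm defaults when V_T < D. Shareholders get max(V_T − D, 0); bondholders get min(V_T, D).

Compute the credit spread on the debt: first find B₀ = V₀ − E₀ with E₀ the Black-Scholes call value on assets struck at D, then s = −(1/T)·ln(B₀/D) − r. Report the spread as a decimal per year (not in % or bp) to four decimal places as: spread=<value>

d₁ = [ln(V₀/D) + (r + σ²/2)T] / (σ√T)
   = [ln(138.8133/59.5312) + (0.0173 + 0.5·0.1378²)·7.6562] / (0.1378·√7.6562)
   = [0.846629 + 0.205143] / 0.381290 = 2.758456
d₂ = d₁ − σ√T = 2.758456 − 0.381290 = 2.377166
N(d₁) = 0.997096,  N(d₂) = 0.991277,  e^(−rT) = 0.875945
E₀ = V₀·N(d₁) − D·e^(−rT)·N(d₂)
   = 138.8133·0.997096 − 59.5312·0.875945·0.991277 = 86.719054
B₀ = V₀ − E₀ = 138.8133 − 86.719054 = 52.094246
spread = −(1/T)·ln(B₀/D) − r = −(1/7.6562)·ln(52.094246/59.5312) − 0.0173 = 0.00012980

spread=0.0001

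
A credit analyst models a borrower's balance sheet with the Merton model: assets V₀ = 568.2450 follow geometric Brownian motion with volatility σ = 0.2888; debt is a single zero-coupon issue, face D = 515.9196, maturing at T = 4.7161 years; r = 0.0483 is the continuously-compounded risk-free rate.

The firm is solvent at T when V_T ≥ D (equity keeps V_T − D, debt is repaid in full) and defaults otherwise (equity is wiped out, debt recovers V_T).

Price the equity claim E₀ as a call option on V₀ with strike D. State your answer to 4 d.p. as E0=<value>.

d₁ = [ln(V₀/D) + (r + σ²/2)T] / (σ√T)
   = [ln(568.2450/515.9196) + (0.0483 + 0.5·0.2888²)·4.7161] / (0.2888·√4.7161)
   = [0.096602 + 0.424462] / 0.627175 = 0.830811
d₂ = d₁ − σ√T = 0.830811 − 0.627175 = 0.203636
N(d₁) = 0.796960,  N(d₂) = 0.580681,  e^(−rT) = 0.796293
E₀ = V₀·N(d₁) − D·e^(−rT)·N(d₂)
   = 568.2450·0.796960 − 515.9196·0.796293·0.580681 = 214.311088

E0=214.3111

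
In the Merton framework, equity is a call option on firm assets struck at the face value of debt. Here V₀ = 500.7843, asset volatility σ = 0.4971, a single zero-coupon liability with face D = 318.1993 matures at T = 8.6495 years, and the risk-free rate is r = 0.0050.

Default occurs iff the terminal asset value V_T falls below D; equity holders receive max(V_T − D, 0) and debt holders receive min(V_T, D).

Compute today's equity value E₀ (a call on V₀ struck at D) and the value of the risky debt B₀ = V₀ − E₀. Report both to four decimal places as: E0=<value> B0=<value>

E0=323.6118 B0=177.1725

d₁ = [ln(V₀/D) + (r + σ²/2)T] / (σ√T)
   = [ln(500.7843/318.1993) + (0.0050 + 0.5·0.4971²)·8.6495] / (0.4971·√8.6495)
   = [0.453498 + 1.111930] / 1.461973 = 1.070764
d₂ = d₁ − σ√T = 1.070764 − 1.461973 = -0.391209
N(d₁) = 0.857862,  N(d₂) = 0.347821,  e^(−rT) = 0.957674
E₀ = V₀·N(d₁) − D·e^(−rT)·N(d₂)
   = 500.7843·0.857862 − 318.1993·0.957674·0.347821 = 323.611837
B₀ = V₀ − E₀ = 500.7843 − 323.611837 = 177.172463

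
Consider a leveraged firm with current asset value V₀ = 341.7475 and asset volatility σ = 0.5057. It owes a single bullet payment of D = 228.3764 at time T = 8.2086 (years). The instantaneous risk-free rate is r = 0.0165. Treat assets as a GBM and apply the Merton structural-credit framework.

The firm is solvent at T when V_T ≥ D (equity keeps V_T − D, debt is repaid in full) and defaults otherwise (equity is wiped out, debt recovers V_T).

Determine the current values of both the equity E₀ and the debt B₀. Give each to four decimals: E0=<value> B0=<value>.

d₁ = [ln(V₀/D) + (r + σ²/2)T] / (σ√T)
   = [ln(341.7475/228.3764) + (0.0165 + 0.5·0.5057²)·8.2086] / (0.5057·√8.2086)
   = [0.403077 + 1.185045] / 1.448864 = 1.096115
d₂ = d₁ − σ√T = 1.096115 − 1.448864 = -0.352748
N(d₁) = 0.863486,  N(d₂) = 0.362139,  e^(−rT) = 0.873330
E₀ = V₀·N(d₁) − D·e^(−rT)·N(d₂)
   = 341.7475·0.863486 − 228.3764·0.873330·0.362139 = 222.866335
B₀ = V₀ − E₀ = 341.7475 − 222.866335 = 118.881165

E0=222.8663 B0=118.8812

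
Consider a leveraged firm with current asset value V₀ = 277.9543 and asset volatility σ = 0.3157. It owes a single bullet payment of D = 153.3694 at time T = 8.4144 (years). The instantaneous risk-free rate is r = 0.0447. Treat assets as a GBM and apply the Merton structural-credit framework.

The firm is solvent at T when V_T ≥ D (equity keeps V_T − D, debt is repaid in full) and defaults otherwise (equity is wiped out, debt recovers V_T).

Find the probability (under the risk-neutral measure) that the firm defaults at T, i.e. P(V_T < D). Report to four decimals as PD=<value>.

d₁ = [ln(V₀/D) + (r + σ²/2)T] / (σ√T)
   = [ln(277.9543/153.3694) + (0.0447 + 0.5·0.3157²)·8.4144] / (0.3157·√8.4144)
   = [0.594607 + 0.795441] / 0.915769 = 1.517902
d₂ = d₁ − σ√T = 1.517902 − 0.915769 = 0.602132
risk-neutral PD = N(−d₂) = N(-0.602132) = 0.273543

PD=0.2735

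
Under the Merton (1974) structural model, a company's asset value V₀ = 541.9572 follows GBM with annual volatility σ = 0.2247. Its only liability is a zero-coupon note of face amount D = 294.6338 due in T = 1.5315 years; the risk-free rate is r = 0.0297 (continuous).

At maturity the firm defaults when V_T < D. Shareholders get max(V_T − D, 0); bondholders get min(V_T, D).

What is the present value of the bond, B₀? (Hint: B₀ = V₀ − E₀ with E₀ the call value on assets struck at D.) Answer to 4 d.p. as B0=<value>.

d₁ = [ln(V₀/D) + (r + σ²/2)T] / (σ√T)
   = [ln(541.9572/294.6338) + (0.0297 + 0.5·0.2247²)·1.5315] / (0.2247·√1.5315)
   = [0.609454 + 0.084148] / 0.278075 = 2.494301
d₂ = d₁ − σ√T = 2.494301 − 0.278075 = 2.216226
N(d₁) = 0.993690,  N(d₂) = 0.986662,  e^(−rT) = 0.955533
E₀ = V₀·N(d₁) − D·e^(−rT)·N(d₂)
   = 541.9572·0.993690 − 294.6338·0.955533·0.986662 = 260.759944
B₀ = V₀ − E₀ = 541.9572 − 260.759944 = 281.197256

B0=281.1973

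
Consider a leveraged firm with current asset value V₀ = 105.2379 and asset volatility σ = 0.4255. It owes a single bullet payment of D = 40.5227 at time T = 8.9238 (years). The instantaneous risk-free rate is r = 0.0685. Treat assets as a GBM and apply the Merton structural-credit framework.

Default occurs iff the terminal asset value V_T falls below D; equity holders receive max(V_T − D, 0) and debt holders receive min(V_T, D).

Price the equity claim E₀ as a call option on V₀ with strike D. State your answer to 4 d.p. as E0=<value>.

E0=86.0516

d₁ = [ln(V₀/D) + (r + σ²/2)T] / (σ√T)
   = [ln(105.2379/40.5227) + (0.0685 + 0.5·0.4255²)·8.9238] / (0.4255·√8.9238)
   = [0.954361 + 1.419108] / 1.271085 = 1.867279
d₂ = d₁ − σ√T = 1.867279 − 1.271085 = 0.596194
N(d₁) = 0.969069,  N(d₂) = 0.724477,  e^(−rT) = 0.542656
E₀ = V₀·N(d₁) − D·e^(−rT)·N(d₂)
   = 105.2379·0.969069 − 40.5227·0.542656·0.724477 = 86.051590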